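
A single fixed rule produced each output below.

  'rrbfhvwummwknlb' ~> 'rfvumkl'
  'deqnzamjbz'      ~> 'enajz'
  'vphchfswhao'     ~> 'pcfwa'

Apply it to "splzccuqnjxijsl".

The rule is to keep every other character starting from the second (positions 2nd, 4th, 6th, ...).
Doing the same to "splzccuqnjxijsl": "pzcqjis".

pzcqjis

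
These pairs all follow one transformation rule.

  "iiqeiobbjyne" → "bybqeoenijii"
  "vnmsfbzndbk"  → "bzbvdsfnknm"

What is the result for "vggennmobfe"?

In each case the input is transformed by: sort the characters into alphabetical order, then take characters alternately from the front and the back (1st, last, 2nd, 2nd-last, ...).
On "vggennmobfe": the first step gives "beefggmnnov", and the second then gives "bveoenfngmg".

bveoenfngmg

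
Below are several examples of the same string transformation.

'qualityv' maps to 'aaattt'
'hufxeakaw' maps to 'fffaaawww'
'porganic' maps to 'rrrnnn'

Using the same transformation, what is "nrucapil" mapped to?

uuuppp

The transformation: keep one character in every 3, starting at position 3 (positions 3rd, 6th, 9th, ...), then repeat every character 3 times.
"nrucapil" → "up" → "uuuppp".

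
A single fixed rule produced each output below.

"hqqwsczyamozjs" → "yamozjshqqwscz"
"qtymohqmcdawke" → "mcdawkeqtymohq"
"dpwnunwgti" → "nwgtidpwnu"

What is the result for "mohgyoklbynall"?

lbynallmohgyok

Each output is the input with this applied: swap the front and back halves of the string.
For "mohgyoklbynall" the result is "lbynallmohgyok".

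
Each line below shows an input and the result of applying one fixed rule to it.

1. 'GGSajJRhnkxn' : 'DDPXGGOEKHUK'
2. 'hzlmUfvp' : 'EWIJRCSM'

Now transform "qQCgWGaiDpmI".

NNZDTDXFAMJF

What's happening: shift every letter 3 places backward in the alphabet (wrapping around), then convert every letter to uppercase.
Starting from "qQCgWGaiDpmI": after the first operation, "nNZdTDxfAmjF"; after the second, "NNZDTDXFAMJF".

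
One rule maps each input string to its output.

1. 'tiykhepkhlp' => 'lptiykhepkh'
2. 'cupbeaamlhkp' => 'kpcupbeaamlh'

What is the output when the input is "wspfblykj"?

kjwspfbly

Looking at the pairs, the operation is to move the last 2 characters to the front (rotate right by 2).
On "wspfblykj" that produces "kjwspfbly".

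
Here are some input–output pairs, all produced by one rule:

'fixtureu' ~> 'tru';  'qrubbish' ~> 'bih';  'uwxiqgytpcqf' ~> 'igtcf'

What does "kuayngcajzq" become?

ygaz

The rule is to delete the first 3 characters, then keep every other character starting from the first (positions 1st, 3rd, 5th, ...).
Working it through for "kuayngcajzq": intermediate "yngcajzq", final "ygaz".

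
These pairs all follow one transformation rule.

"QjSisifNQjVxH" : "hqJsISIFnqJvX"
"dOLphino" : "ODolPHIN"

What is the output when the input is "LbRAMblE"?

What's happening: move the last character to the front, then flip the case of every letter.
So "LbRAMblE" becomes "elBramBL".

elBramBL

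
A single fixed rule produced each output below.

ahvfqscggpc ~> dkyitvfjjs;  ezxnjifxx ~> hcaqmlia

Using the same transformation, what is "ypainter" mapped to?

bsdlqwh

The rule is to delete the last character, then shift every letter 3 places forward in the alphabet (wrapping around).
Applying that to "ypainter" gives "bsdlqwh".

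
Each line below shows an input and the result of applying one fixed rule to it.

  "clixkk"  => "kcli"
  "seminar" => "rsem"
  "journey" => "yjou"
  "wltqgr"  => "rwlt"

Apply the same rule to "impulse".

eimp

The rule is to move the last character to the front, then keep only the first 4 characters.
"impulse" → "eimpuls" → "eimp".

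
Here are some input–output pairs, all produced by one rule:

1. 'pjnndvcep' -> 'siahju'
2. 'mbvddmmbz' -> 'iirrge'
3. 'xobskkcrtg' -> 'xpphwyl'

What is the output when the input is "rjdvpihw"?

In each case the input is transformed by: delete the first 3 characters, then shift every letter 5 places forward in the alphabet (wrapping around).
For "rjdvpihw", step one produces "vpihw"; step two turns that into "aunmb".

aunmb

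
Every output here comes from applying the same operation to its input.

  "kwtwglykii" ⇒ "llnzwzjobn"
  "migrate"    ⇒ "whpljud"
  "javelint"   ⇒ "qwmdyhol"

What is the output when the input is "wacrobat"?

dwzdfure

The transformation: shift every letter 3 places forward in the alphabet (wrapping around), then move the last 2 characters to the front (rotate right by 2).
Working it through for "wacrobat": intermediate "zdfuredw", final "dwzdfure".
(Check on "javelint": → "mdyholqw" → "qwmdyhol" ✓)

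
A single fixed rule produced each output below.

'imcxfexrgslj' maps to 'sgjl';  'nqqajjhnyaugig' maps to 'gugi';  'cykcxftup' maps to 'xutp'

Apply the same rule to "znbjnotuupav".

puva

Each output is the input with this applied: swap each adjacent pair of characters (1↔2, 3↔4, ...), then keep only the last 4 characters.
Starting from "znbjnotuupav": after the first operation, "nzjbonutpuva"; after the second, "puva".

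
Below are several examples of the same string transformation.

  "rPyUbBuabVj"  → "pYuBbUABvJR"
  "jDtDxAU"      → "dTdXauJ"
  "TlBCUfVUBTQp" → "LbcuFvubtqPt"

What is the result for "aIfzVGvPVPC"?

iFZvgVpvpcA

What's happening: flip the case of every letter, then move the first character to the end.
"aIfzVGvPVPC" → "AiFZvgVpvpc" → "iFZvgVpvpcA".
(Check on "rPyUbBuabVj": → "RpYuBbUABvJ" → "pYuBbUABvJR" ✓)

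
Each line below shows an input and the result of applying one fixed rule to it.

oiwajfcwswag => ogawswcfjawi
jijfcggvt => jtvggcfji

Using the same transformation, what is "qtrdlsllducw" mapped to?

qwcudllsldrt

What's happening: move the first character to the end, then reverse the string.
"qtrdlsllducw" → "trdlsllducwq" → "qwcudllsldrt".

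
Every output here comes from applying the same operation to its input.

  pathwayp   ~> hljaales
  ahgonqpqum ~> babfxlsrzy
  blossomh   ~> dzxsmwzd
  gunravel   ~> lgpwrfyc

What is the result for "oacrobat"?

zmlezlnc

Looking at the pairs, the operation is to swap the front and back halves of the string, then shift every letter 11 places forward in the alphabet (wrapping around).
Starting from "oacrobat": after the first operation, "obatoacr"; after the second, "zmlezlnc".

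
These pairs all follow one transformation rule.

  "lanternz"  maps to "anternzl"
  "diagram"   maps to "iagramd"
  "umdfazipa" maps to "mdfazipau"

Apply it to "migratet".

igratetm

Rule — move the first character to the end.
So "migratet" becomes "igratetm".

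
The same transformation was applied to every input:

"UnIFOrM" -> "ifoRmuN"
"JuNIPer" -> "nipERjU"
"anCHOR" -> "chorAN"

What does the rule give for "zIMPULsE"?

Each output is the input with this applied: move the first 2 characters to the end (rotate left by 2), then flip the case of every letter.
Doing the same to "zIMPULsE": "mpulSeZi".
(Check on "UnIFOrM": → "IFOrMUn" → "ifoRmuN" ✓)

mpulSeZi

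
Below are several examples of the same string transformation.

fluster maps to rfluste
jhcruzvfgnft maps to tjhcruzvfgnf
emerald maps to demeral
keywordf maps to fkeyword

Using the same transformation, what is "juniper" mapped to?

rjunipe

Rule — move the last character to the front.
On "juniper" that produces "rjunipe".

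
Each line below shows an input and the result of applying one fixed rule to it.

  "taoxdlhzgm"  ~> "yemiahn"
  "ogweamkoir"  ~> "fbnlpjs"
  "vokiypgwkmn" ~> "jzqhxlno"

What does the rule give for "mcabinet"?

cjofu

Rule — shift every letter 1 place forward in the alphabet (wrapping around), then delete the first 3 characters.
Working it through for "mcabinet": intermediate "ndbcjofu", final "cjofu".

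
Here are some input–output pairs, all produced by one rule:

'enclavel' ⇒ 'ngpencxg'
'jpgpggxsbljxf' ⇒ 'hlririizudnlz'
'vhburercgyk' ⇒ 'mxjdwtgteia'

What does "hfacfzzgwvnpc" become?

ejhcehbbiyxpr

What's happening: move the last character to the front, then shift every letter 2 places forward in the alphabet (wrapping around).
Starting from "hfacfzzgwvnpc": after the first operation, "chfacfzzgwvnp"; after the second, "ejhcehbbiyxpr".
(Check on "vhburercgyk": → "kvhburercgy" → "mxjdwtgteia" ✓)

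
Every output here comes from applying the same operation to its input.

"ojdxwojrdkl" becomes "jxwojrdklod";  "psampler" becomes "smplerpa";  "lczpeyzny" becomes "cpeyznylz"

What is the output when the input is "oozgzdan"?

ogzdanoz

The rule is to move the first 2 characters to the end (rotate left by 2), then swap the first and last characters.
For "oozgzdan", step one produces "zgzdanoo"; step two turns that into "ogzdanoz".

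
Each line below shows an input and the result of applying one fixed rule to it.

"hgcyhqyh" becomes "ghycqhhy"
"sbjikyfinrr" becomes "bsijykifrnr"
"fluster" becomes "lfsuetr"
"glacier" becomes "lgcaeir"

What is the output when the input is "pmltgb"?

mptlbg

In each case the input is transformed by: swap each adjacent pair of characters (1↔2, 3↔4, ...).
So "pmltgb" becomes "mptlbg".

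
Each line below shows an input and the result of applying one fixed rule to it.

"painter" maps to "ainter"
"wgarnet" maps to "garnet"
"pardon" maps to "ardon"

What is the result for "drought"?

The transformation: delete the first character.
Applying that to "drought" gives "rought".

rought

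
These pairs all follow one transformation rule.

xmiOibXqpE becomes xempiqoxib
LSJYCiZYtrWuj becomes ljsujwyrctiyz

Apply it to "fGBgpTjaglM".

fmglbggapjt

In each case the input is transformed by: take characters alternately from the front and the back (1st, last, 2nd, 2nd-last, ...), then convert every letter to lowercase.
On "fGBgpTjaglM": the first step gives "fMGlBggapjT", and the second then gives "fmglbggapjt".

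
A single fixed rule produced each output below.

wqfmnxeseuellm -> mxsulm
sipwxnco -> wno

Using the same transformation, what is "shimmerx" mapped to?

mex

What's happening: delete the first 2 characters, then keep every other character starting from the second (positions 2nd, 4th, 6th, ...).
On "shimmerx" that produces "mex".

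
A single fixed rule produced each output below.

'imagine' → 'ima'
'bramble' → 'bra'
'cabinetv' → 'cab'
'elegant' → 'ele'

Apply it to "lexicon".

lex

The pattern: keep only the first 3 characters.
"lexicon" → "lex".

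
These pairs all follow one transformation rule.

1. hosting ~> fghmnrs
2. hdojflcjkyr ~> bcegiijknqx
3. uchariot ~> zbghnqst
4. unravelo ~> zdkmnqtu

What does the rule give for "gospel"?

The rule is to sort the characters into alphabetical order, then shift every letter 1 place backward in the alphabet (wrapping around).
Applying both steps to "gospel": "eglops", then "dfknor".
(Check on "uchariot": → "achiortu" → "zbghnqst" ✓)

dfknor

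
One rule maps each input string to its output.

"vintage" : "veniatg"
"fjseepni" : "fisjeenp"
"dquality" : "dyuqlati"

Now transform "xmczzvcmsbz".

xzcmzzcvsmb

What's happening: move the last character to the front, then swap each adjacent pair of characters (1↔2, 3↔4, ...).
Working it through for "xmczzvcmsbz": intermediate "zxmczzvcmsb", final "xzcmzzcvsmb".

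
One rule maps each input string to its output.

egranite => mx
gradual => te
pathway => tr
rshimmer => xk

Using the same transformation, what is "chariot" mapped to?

The pattern: shift every letter 7 places backward in the alphabet (wrapping around), then keep only the last 2 characters.
Applying both steps to "chariot": "vatkbhm", then "hm".
(Check on "gradual": → "zktwnte" → "te" ✓)

hm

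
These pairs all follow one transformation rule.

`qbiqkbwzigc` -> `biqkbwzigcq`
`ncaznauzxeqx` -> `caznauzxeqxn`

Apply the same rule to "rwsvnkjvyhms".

Each output is the input with this applied: move the first character to the end.
"rwsvnkjvyhms" → "wsvnkjvyhmsr".

wsvnkjvyhmsr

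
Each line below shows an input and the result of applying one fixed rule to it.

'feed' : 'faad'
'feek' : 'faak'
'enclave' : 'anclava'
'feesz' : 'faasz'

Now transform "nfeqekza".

nfaqakza

Looking at the pairs, the operation is to replace every "e" with "a".
For "nfeqekza" the result is "nfaqakza".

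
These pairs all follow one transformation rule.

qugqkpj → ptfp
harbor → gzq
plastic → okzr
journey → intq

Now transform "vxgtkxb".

uwfs

Each output is the input with this applied: delete the last 3 characters, then shift every letter 1 place backward in the alphabet (wrapping around).
On "vxgtkxb": the first step gives "vxgt", and the second then gives "uwfs".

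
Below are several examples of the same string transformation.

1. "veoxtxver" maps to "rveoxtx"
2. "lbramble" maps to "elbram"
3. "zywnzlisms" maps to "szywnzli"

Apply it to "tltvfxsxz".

In each case the input is transformed by: move the last character to the front, then delete the last 2 characters.
Working it through for "tltvfxsxz": intermediate "ztltvfxsx", final "ztltvfx".
(Check on "zywnzlisms": → "szywnzlism" → "szywnzli" ✓)

ztltvfx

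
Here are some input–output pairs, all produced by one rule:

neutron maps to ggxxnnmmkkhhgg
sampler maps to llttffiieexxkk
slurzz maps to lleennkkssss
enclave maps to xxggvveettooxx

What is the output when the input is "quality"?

Looking at the pairs, the operation is to double every character, then shift every letter 7 places backward in the alphabet (wrapping around).
Starting from "quality": after the first operation, "qquuaalliittyy"; after the second, "jjnntteebbmmrr".
(Check on "neutron": → "nneeuuttrroonn" → "ggxxnnmmkkhhgg" ✓)

jjnntteebbmmrr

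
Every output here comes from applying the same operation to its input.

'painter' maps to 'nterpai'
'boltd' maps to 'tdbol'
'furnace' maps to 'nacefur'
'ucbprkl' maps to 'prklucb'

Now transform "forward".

wardfor

Looking at the pairs, the operation is to move the first 3 characters to the end (rotate left by 3).
So "forward" becomes "wardfor".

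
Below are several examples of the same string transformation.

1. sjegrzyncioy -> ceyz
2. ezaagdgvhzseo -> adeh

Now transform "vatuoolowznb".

Looking at the pairs, the operation is to keep one character in every 3, starting at position 3 (positions 3rd, 6th, 9th, ...), then sort the characters into alphabetical order.
For "vatuoolowznb", step one produces "towb"; step two turns that into "botw".

botw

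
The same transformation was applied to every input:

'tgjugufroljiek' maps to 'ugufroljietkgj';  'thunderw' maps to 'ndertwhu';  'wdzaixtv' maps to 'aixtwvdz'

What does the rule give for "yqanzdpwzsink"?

nzdpwzsinykqa

Each output is the input with this applied: swap the first and last characters, then move the first 3 characters to the end (rotate left by 3).
Applying both steps to "yqanzdpwzsink": "kqanzdpwzsiny", then "nzdpwzsinykqa".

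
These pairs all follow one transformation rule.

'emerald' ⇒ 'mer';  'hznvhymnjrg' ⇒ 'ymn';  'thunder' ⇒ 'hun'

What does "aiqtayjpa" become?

tay

Looking at the pairs, the operation is to move the last 3 characters to the front (rotate right by 3), then keep only the last 3 characters.
Starting from "aiqtayjpa": after the first operation, "jpaaiqtay"; after the second, "tay".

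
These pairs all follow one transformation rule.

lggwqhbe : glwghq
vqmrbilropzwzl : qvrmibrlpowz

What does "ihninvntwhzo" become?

The rule is to swap each adjacent pair of characters (1↔2, 3↔4, ...), then delete the last 2 characters.
On "ihninvntwhzo": the first step gives "hiinvntnhwoz", and the second then gives "hiinvntnhw".

hiinvntnhw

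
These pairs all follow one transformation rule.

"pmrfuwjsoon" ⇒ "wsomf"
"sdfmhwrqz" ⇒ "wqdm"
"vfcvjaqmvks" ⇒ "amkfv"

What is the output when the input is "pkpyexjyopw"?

xypky

The pattern: keep every other character starting from the second (positions 2nd, 4th, 6th, ...), then move the first 2 characters to the end (rotate left by 2).
On "pkpyexjyopw": the first step gives "kyxyp", and the second then gives "xypky".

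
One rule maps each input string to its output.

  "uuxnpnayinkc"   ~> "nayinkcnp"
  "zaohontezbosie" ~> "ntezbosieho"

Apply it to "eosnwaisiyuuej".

The transformation: delete the first 3 characters, then move the first 2 characters to the end (rotate left by 2).
Working it through for "eosnwaisiyuuej": intermediate "nwaisiyuuej", final "aisiyuuejnw".

aisiyuuejnw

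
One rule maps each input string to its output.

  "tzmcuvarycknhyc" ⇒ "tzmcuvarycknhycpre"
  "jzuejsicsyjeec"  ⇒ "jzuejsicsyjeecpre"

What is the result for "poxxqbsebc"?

poxxqbsebcpre

Rule — append "pre".
So "poxxqbsebc" becomes "poxxqbsebcpre".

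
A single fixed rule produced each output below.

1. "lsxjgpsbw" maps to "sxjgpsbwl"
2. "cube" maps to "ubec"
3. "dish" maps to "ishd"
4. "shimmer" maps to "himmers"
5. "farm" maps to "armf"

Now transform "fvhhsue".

The pattern: move the first character to the end.
Applying that to "fvhhsue" gives "vhhsuef".

vhhsuef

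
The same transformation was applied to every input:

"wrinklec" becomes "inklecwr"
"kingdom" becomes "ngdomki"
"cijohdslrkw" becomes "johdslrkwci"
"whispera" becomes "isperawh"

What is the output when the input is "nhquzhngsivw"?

quzhngsivwnh

The pattern: move the first 2 characters to the end (rotate left by 2).
Doing the same to "nhquzhngsivw": "quzhngsivwnh".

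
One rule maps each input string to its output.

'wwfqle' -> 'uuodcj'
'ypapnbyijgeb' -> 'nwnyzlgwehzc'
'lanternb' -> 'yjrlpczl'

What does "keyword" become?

The rule is to shift every letter 2 places backward in the alphabet (wrapping around), then swap each adjacent pair of characters (1↔2, 3↔4, ...).
On "keyword": the first step gives "icwumpb", and the second then gives "ciuwpmb".

ciuwpmb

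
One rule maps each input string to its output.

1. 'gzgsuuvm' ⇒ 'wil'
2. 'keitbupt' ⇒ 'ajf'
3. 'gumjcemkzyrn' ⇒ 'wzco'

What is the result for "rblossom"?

hee

The rule is to keep one character in every 3, starting at position 1 (positions 1st, 4th, 7th, ...), then shift every letter 10 places backward in the alphabet (wrapping around).
Starting from "rblossom": after the first operation, "roo"; after the second, "hee".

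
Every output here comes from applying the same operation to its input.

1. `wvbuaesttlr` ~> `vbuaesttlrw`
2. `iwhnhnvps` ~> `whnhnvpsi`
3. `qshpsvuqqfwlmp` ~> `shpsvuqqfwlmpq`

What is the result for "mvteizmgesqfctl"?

Rule — move the first character to the end.
Applying that to "mvteizmgesqfctl" gives "vteizmgesqfctlm".

vteizmgesqfctlm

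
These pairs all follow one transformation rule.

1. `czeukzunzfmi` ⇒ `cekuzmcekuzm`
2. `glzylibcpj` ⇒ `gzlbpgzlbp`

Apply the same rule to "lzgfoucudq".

lgocdlgocd

The rule is to keep every other character starting from the first (positions 1st, 3rd, 5th, ...), then write the whole string twice.
"lzgfoucudq" → "lgocd" → "lgocdlgocd".
(Check on "czeukzunzfmi": → "cekuzm" → "cekuzmcekuzm" ✓)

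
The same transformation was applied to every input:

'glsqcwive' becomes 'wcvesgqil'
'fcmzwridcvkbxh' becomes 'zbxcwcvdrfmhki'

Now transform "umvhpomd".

vduhpmom

Each output is the input with this applied: sort the characters into reverse alphabetical order, then take characters alternately from the front and the back (1st, last, 2nd, 2nd-last, ...).
Applying that to "umvhpomd" gives "vduhpmom".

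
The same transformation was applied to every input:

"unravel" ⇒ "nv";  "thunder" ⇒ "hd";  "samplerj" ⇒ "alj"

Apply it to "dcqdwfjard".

Rule — keep one character in every 3, starting at position 2 (positions 2nd, 5th, 8th, ...).
So "dcqdwfjard" becomes "cwa".

cwa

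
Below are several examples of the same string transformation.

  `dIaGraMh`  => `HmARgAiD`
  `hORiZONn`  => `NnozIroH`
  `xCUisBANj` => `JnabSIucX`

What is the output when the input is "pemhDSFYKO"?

Looking at the pairs, the operation is to reverse the string, then flip the case of every letter.
Doing the same to "pemhDSFYKO": "okyfsdHMEP".

okyfsdHMEP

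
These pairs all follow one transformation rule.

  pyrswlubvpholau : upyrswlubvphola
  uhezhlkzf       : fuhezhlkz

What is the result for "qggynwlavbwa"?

Looking at the pairs, the operation is to move the last character to the front.
Applying that to "qggynwlavbwa" gives "aqggynwlavbw".

aqggynwlavbw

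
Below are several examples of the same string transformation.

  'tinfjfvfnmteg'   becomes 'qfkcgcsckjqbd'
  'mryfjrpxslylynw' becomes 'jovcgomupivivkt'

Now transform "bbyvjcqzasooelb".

yyvsgznwxpllbiy

The rule is to shift every letter 3 places backward in the alphabet (wrapping around).
"bbyvjcqzasooelb" → "yyvsgznwxpllbiy".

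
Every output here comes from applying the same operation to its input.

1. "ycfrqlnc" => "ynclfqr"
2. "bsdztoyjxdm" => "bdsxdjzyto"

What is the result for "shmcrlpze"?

szhpmlcr

Each output is the input with this applied: delete the last character, then take characters alternately from the front and the back (1st, last, 2nd, 2nd-last, ...).
Working it through for "shmcrlpze": intermediate "shmcrlpz", final "szhpmlcr".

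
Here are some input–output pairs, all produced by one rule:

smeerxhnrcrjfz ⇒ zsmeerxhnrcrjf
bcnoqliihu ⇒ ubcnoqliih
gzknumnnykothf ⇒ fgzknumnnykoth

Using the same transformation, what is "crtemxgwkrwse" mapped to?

ecrtemxgwkrws

The pattern: move the last character to the front.
"crtemxgwkrwse" → "ecrtemxgwkrws".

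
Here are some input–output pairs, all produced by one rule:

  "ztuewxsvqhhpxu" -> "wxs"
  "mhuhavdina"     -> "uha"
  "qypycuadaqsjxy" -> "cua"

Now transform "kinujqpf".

The rule is to swap the front and back halves of the string, then keep only the last 3 characters.
For "kinujqpf", step one produces "jqpfkinu"; step two turns that into "inu".

inu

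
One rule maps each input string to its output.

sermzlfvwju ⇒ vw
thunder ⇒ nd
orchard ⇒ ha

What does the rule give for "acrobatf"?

The rule is to move the last 2 characters to the front (rotate right by 2), then keep only the last 2 characters.
"acrobatf" → "tfacroba" → "ba".
(Check on "sermzlfvwju": → "jusermzlfvw" → "vw" ✓)

ba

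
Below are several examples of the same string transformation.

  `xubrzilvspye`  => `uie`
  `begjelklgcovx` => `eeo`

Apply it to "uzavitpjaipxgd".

The pattern: keep only the vowels.
So "uzavitpjaipxgd" becomes "uaiai".

uaiai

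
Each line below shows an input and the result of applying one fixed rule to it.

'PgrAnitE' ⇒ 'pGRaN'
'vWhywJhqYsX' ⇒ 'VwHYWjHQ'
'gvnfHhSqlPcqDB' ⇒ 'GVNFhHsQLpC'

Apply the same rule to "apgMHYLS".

In each case the input is transformed by: delete the last 3 characters, then flip the case of every letter.
On "apgMHYLS" that produces "APGmh".

APGmh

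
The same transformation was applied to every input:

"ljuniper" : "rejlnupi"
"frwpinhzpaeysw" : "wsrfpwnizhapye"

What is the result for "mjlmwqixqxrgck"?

Rule — move the last 2 characters to the front (rotate right by 2), then swap each adjacent pair of characters (1↔2, 3↔4, ...).
Applying both steps to "mjlmwqixqxrgck": "ckmjlmwqixqxrg", then "kcjmmlqwxixqgr".

kcjmmlqwxixqgr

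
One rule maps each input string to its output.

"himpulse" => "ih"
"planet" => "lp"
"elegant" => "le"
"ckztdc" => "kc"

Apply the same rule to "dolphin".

od

Each output is the input with this applied: reverse the string, then keep only the last 2 characters.
Doing the same to "dolphin": "od".
(Check on "elegant": → "tnagele" → "le" ✓)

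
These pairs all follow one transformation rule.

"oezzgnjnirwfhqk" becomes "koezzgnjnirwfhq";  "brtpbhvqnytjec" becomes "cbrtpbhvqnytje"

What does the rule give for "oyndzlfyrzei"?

The transformation: move the last character to the front.
"oyndzlfyrzei" → "ioyndzlfyrze".

ioyndzlfyrze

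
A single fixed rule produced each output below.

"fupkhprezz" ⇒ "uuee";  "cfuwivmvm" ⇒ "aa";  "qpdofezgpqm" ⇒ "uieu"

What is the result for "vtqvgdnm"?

aai

Rule — shift every letter 5 places forward in the alphabet (wrapping around), then keep only the vowels.
"vtqvgdnm" → "ayvalisr" → "aai".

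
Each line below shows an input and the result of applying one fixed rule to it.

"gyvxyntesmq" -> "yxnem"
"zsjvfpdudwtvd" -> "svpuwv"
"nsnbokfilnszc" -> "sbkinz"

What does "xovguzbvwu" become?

ogzvu

Each output is the input with this applied: keep every other character starting from the second (positions 2nd, 4th, 6th, ...).
Applying that to "xovguzbvwu" gives "ogzvu".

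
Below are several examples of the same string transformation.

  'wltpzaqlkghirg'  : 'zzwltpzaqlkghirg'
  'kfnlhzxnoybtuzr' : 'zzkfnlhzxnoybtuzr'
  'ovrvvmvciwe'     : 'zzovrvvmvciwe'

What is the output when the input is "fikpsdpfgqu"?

zzfikpsdpfgqu

What's happening: prepend "zz".
Applying that to "fikpsdpfgqu" gives "zzfikpsdpfgqu".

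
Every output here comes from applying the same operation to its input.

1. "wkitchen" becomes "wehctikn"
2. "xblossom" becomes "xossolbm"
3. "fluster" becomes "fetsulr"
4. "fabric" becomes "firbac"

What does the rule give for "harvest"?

Rule — swap the first and last characters, then reverse the string.
On "harvest": the first step gives "tarvesh", and the second then gives "hsevrat".

hsevrat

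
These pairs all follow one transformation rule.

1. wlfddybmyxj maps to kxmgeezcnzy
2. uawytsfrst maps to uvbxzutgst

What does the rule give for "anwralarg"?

In each case the input is transformed by: move the last character to the front, then shift every letter 1 place forward in the alphabet (wrapping around).
Applying that to "anwralarg" gives "hboxsbmbs".

hboxsbmbs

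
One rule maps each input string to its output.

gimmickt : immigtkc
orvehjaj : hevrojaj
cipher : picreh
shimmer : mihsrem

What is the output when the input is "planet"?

Each output is the input with this applied: move the last 3 characters to the front (rotate right by 3), then reverse the string.
"planet" → "alpten".

alpten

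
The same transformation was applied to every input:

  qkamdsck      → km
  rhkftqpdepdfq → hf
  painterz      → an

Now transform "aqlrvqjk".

qr

Looking at the pairs, the operation is to keep every other character starting from the second (positions 2nd, 4th, 6th, ...), then keep only the first 2 characters.
"aqlrvqjk" → "qrqk" → "qr".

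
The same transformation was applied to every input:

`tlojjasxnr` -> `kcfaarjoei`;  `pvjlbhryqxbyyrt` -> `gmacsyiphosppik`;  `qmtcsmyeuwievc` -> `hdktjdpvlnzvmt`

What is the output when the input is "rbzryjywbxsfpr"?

The transformation: shift every letter 9 places backward in the alphabet (wrapping around).
So "rbzryjywbxsfpr" becomes "isqipapnsojwgi".

isqipapnsojwgi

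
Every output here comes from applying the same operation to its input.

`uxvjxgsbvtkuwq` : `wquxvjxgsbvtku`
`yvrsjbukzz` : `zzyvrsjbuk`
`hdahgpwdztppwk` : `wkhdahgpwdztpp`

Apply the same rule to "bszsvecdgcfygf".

Each output is the input with this applied: move the last 2 characters to the front (rotate right by 2).
For "bszsvecdgcfygf" the result is "gfbszsvecdgcfy".

gfbszsvecdgcfy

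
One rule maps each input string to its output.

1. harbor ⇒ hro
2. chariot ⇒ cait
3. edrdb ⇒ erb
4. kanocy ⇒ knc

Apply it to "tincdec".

The rule is to keep every other character starting from the first (positions 1st, 3rd, 5th, ...).
Doing the same to "tincdec": "tndc".

tndc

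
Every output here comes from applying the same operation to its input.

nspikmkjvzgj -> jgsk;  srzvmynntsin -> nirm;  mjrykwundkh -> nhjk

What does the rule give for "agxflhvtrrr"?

trgl

The rule is to keep one character in every 3, starting at position 2 (positions 2nd, 5th, 8th, ...), then move the last 2 characters to the front (rotate right by 2).
"agxflhvtrrr" → "gltr" → "trgl".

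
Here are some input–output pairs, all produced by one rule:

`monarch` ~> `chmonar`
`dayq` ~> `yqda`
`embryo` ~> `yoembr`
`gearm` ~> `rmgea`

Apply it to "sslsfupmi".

In each case the input is transformed by: move the last 2 characters to the front (rotate right by 2).
"sslsfupmi" → "misslsfup".

misslsfup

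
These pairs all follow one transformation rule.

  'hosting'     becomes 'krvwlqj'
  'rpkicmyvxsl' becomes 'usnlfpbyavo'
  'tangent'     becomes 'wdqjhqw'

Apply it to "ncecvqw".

The transformation: shift every letter 3 places forward in the alphabet (wrapping around).
On "ncecvqw" that produces "qfhfytz".

qfhfytz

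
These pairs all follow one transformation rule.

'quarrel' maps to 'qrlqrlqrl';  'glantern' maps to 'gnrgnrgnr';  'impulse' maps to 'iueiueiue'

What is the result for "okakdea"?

okaokaoka

Each output is the input with this applied: keep one character in every 3, starting at position 1 (positions 1st, 4th, 7th, ...), then write the whole string 3 times in a row.
Applying both steps to "okakdea": "oka", then "okaokaoka".
(Check on "quarrel": → "qrl" → "qrlqrlqrl" ✓)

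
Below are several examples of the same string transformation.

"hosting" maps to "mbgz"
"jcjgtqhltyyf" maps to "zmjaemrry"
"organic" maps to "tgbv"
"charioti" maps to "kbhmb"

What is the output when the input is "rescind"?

What's happening: shift every letter 7 places backward in the alphabet (wrapping around), then delete the first 3 characters.
For "rescind", step one produces "kxlvbgw"; step two turns that into "vbgw".
(Check on "hosting": → "ahlmbgz" → "mbgz" ✓)

vbgw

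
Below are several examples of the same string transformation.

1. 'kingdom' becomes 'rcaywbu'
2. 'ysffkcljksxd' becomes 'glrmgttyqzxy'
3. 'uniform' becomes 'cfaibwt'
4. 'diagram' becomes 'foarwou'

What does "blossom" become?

gcapzcg

Looking at the pairs, the operation is to move the last 3 characters to the front (rotate right by 3), then shift every letter 12 places backward in the alphabet (wrapping around).
On "blossom": the first step gives "somblos", and the second then gives "gcapzcg".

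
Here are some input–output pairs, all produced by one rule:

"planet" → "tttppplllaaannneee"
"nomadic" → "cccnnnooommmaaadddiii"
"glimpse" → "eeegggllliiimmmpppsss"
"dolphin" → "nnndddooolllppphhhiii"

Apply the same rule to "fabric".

cccfffaaabbbrrriii

Looking at the pairs, the operation is to repeat every character 3 times, then move the last 3 characters to the front (rotate right by 3).
Applying both steps to "fabric": "fffaaabbbrrriiiccc", then "cccfffaaabbbrrriii".
(Check on "glimpse": → "gggllliiimmmpppssseee" → "eeegggllliiimmmpppsss" ✓)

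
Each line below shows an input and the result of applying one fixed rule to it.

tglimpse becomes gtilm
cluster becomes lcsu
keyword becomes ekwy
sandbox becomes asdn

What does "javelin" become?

ajev

Looking at the pairs, the operation is to delete the last 3 characters, then swap each adjacent pair of characters (1↔2, 3↔4, ...).
Starting from "javelin": after the first operation, "jave"; after the second, "ajev".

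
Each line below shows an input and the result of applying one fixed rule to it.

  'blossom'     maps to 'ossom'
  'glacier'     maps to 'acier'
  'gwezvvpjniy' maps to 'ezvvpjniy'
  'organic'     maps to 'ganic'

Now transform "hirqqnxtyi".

The pattern: delete the first 2 characters.
Doing the same to "hirqqnxtyi": "rqqnxtyi".

rqqnxtyi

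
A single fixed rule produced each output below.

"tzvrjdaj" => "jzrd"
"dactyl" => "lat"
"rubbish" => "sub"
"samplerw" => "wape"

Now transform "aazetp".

pae

The transformation: keep every other character starting from the second (positions 2nd, 4th, 6th, ...), then move the last character to the front.
"aazetp" → "aep" → "pae".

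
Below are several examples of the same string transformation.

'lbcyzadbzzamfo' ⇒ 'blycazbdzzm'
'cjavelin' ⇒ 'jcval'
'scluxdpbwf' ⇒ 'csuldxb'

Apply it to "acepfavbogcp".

capeafbvg

Each output is the input with this applied: swap each adjacent pair of characters (1↔2, 3↔4, ...), then delete the last 3 characters.
Starting from "acepfavbogcp": after the first operation, "capeafbvgopc"; after the second, "capeafbvg".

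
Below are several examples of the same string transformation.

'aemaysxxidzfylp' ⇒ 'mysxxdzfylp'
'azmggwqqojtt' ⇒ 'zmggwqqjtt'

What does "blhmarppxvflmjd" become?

blhmrppxvflmjd

Looking at the pairs, the operation is to remove every vowel.
On "blhmarppxvflmjd" that produces "blhmrppxvflmjd".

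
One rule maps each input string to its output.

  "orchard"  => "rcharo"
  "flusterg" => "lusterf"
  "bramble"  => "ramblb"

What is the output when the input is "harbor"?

arboh

The transformation: swap the first and last characters, then delete the first character.
Applying both steps to "harbor": "rarboh", then "arboh".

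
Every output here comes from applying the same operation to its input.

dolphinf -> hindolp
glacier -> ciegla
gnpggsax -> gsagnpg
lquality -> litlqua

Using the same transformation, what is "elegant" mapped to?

The pattern: delete the last character, then move the last 3 characters to the front (rotate right by 3).
For "elegant", step one produces "elegan"; step two turns that into "ganele".

ganele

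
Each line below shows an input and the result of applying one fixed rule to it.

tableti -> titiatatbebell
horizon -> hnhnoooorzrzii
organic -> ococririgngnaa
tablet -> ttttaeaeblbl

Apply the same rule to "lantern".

lnlnararnenett

In each case the input is transformed by: double every character, then take characters alternately from the front and the back (1st, last, 2nd, 2nd-last, ...).
Working it through for "lantern": intermediate "llaanntteerrnn", final "lnlnararnenett".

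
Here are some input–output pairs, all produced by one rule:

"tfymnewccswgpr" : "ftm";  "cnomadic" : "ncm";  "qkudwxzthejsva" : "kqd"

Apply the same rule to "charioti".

The transformation: swap each adjacent pair of characters (1↔2, 3↔4, ...), then keep only the first 3 characters.
Applying both steps to "charioti": "hcraoiit", then "hcr".
(Check on "qkudwxzthejsva": → "kqduxwtzehsjav" → "kqd" ✓)

hcr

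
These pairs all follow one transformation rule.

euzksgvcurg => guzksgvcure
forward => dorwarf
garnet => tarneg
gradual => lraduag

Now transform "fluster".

rlustef

Looking at the pairs, the operation is to swap the first and last characters.
"fluster" → "rlustef".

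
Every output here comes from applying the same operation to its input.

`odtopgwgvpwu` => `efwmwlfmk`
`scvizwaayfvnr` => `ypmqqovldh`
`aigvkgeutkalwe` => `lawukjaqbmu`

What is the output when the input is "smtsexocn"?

iunesd

What's happening: shift every letter 10 places backward in the alphabet (wrapping around), then delete the first 3 characters.
On "smtsexocn": the first step gives "icjiunesd", and the second then gives "iunesd".
(Check on "scvizwaayfvnr": → "islypmqqovldh" → "ypmqqovldh" ✓)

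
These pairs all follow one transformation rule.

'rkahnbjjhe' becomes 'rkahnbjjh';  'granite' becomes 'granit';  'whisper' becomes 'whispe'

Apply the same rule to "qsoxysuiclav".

qsoxysuicla

Rule — delete the last character.
Applying that to "qsoxysuiclav" gives "qsoxysuicla".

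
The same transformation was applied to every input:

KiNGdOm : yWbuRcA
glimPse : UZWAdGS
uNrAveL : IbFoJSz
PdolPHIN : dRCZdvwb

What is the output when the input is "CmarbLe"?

Each output is the input with this applied: shift every letter 12 places backward in the alphabet (wrapping around), then flip the case of every letter.
"CmarbLe" → "QaofpZs" → "qAOFPzS".

qAOFPzS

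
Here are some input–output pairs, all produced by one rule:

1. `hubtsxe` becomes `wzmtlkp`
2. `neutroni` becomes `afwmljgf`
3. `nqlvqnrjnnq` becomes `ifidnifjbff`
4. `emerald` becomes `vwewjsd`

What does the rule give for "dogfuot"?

Rule — shift every letter 8 places backward in the alphabet (wrapping around), then move the last character to the front.
Starting from "dogfuot": after the first operation, "vgyxmgl"; after the second, "lvgyxmg".

lvgyxmg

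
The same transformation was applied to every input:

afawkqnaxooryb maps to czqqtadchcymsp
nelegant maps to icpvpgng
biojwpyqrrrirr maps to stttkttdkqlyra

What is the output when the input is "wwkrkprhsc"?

Looking at the pairs, the operation is to swap the front and back halves of the string, then shift every letter 2 places forward in the alphabet (wrapping around).
"wwkrkprhsc" → "prhscwwkrk" → "rtjueyymtm".
(Check on "nelegant": → "gantnele" → "icpvpgng" ✓)

rtjueyymtm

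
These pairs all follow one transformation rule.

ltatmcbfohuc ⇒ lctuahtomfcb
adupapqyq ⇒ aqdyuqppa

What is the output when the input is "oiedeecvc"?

Rule — take characters alternately from the front and the back (1st, last, 2nd, 2nd-last, ...).
Doing the same to "oiedeecvc": "ocivecdee".

ocivecdee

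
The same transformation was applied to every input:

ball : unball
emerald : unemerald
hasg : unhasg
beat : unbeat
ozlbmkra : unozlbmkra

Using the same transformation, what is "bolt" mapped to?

In each case the input is transformed by: prepend "un".
On "bolt" that produces "unbolt".

unbolt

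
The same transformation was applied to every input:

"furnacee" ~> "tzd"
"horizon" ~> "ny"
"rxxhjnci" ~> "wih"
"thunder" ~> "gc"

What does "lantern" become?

Rule — shift every letter 1 place backward in the alphabet (wrapping around), then keep one character in every 3, starting at position 2 (positions 2nd, 5th, 8th, ...).
Working it through for "lantern": intermediate "kzmsdqm", final "zd".

zd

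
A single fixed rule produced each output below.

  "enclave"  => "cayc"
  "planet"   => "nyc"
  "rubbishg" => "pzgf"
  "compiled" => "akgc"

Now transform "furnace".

dpyc

The rule is to shift every letter 2 places backward in the alphabet (wrapping around), then keep every other character starting from the first (positions 1st, 3rd, 5th, ...).
For "furnace", step one produces "dsplyac"; step two turns that into "dpyc".
(Check on "compiled": → "amkngjcb" → "akgc" ✓)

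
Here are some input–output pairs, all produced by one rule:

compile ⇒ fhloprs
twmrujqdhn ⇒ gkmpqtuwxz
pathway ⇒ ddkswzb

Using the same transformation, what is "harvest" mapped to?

dhkuvwy

The pattern: sort the characters into alphabetical order, then shift every letter 3 places forward in the alphabet (wrapping around).
For "harvest", step one produces "aehrstv"; step two turns that into "dhkuvwy".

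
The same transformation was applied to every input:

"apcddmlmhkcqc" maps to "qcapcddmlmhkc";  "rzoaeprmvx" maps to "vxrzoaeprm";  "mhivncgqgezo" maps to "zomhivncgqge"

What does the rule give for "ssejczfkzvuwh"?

whssejczfkzvu

The pattern: move the last 2 characters to the front (rotate right by 2).
Doing the same to "ssejczfkzvuwh": "whssejczfkzvu".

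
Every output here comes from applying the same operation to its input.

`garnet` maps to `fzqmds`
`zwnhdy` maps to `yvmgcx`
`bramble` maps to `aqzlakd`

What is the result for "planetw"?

okzmdsv

In each case the input is transformed by: shift every letter 1 place backward in the alphabet (wrapping around).
On "planetw" that produces "okzmdsv".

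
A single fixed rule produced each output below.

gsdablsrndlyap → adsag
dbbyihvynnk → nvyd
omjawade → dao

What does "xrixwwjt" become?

jxx

What's happening: keep one character in every 3, starting at position 1 (positions 1st, 4th, 7th, ...), then reverse the string.
On "xrixwwjt": the first step gives "xxj", and the second then gives "jxx".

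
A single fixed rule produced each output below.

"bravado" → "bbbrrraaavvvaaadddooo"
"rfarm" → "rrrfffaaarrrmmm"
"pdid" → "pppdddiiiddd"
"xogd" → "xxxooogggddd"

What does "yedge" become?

yyyeeedddgggeee

The pattern: repeat every character 3 times.
Doing the same to "yedge": "yyyeeedddgggeee".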